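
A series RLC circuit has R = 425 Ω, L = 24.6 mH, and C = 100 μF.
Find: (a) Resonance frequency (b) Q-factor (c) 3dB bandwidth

Step 1 — Resonance condition Im(Z)=0 gives ω₀ = 1/√(LC).
Step 2 — ω₀ = 1/√(0.0246·0.0001) = 637.6 rad/s.
Step 3 — f₀ = ω₀/(2π) = 101.5 Hz.
Step 4 — Series Q: Q = ω₀L/R = 637.6·0.0246/425 = 0.0369.
Step 5 — 3dB bandwidth: Δω = ω₀/Q = 1.728e+04 rad/s; BW = Δω/(2π) = 2750 Hz.

(a) f₀ = 101.5 Hz  (b) Q = 0.0369  (c) BW = 2750 Hz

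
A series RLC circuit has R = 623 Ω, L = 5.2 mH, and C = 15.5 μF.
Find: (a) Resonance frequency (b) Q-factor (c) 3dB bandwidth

Step 1 — Resonance condition Im(Z)=0 gives ω₀ = 1/√(LC).
Step 2 — ω₀ = 1/√(0.0052·1.55e-05) = 3522 rad/s.
Step 3 — f₀ = ω₀/(2π) = 560.6 Hz.
Step 4 — Series Q: Q = ω₀L/R = 3522·0.0052/623 = 0.0294.
Step 5 — 3dB bandwidth: Δω = ω₀/Q = 1.198e+05 rad/s; BW = Δω/(2π) = 1.907e+04 Hz.

(a) f₀ = 560.6 Hz  (b) Q = 0.0294  (c) BW = 1.907e+04 Hz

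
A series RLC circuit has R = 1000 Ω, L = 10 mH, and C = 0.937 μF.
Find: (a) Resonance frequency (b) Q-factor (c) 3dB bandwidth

Step 1 — Resonance: ω₀ = 1/√(LC) = 1/√(0.01·9.37e-07) = 1.033e+04 rad/s.
Step 2 — f₀ = ω₀/(2π) = 1644 Hz.
Step 3 — Series Q: Q = ω₀L/R = 1.033e+04·0.01/1000 = 0.1033.
Step 4 — Bandwidth: Δω = ω₀/Q = 1e+05 rad/s; BW = Δω/(2π) = 1.592e+04 Hz.

(a) f₀ = 1644 Hz  (b) Q = 0.1033  (c) BW = 1.592e+04 Hz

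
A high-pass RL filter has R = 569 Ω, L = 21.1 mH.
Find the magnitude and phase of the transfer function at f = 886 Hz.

Step 1 — Angular frequency: ω = 2π·886 = 5567 rad/s.
Step 2 — Transfer function: H(jω) = jωL/(R + jωL).
Step 3 — Numerator jωL = j·117.5; denominator R + jωL = 569 + j117.5.
Step 4 — H = 0.04087 + j0.198.
Step 5 — Magnitude: |H| = 0.2022 (-13.9 dB); phase: φ = 78.3°.

|H| = 0.2022 (-13.9 dB), φ = 78.3°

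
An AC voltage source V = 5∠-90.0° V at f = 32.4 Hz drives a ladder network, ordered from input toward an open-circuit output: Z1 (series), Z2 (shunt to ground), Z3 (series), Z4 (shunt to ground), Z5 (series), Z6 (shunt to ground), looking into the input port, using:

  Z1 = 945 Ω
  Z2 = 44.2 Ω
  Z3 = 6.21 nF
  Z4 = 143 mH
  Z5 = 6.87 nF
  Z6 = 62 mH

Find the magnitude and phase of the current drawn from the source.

Step 1 — Angular frequency: ω = 2π·f = 2π·32.4 = 203.6 rad/s.
Step 2 — Component impedances:
  Z1: Z = R = 945 Ω
  Z2: Z = R = 44.2 Ω
  Z3: Z = 1/(jωC) = -j/(ω·C) = 0 - j7.91e+05 Ω
  Z4: Z = jωL = j·203.6·0.143 = 0 + j29.11 Ω
  Z5: Z = 1/(jωC) = -j/(ω·C) = 0 - j7.15e+05 Ω
  Z6: Z = jωL = j·203.6·0.062 = 0 + j12.62 Ω
Step 3 — Ladder network (open output): work backward from the far end, alternating series and parallel combinations. Z_in = 989.2 - j0.00247 Ω = 989.2∠-0.0° Ω.
Step 4 — Source phasor: V = 5∠-90.0° V = 0 - j5 V.
Step 5 — Ohm's law: I = V / Z_total = (0 - j5) / (989.2 - j0.00247) = 1.262e-08 - j0.005055 A.
Step 6 — Convert to polar: |I| = 0.005055 A, ∠I = -90.0°.

I = 0.005055∠-90.0° A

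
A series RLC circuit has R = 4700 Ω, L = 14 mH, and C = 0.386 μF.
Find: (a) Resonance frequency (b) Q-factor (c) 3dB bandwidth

Step 1 — Resonance: ω₀ = 1/√(LC) = 1/√(0.014·3.86e-07) = 1.36e+04 rad/s.
Step 2 — f₀ = ω₀/(2π) = 2165 Hz.
Step 3 — Series Q: Q = ω₀L/R = 1.36e+04·0.014/4700 = 0.04052.
Step 4 — Bandwidth: Δω = ω₀/Q = 3.357e+05 rad/s; BW = Δω/(2π) = 5.343e+04 Hz.

(a) f₀ = 2165 Hz  (b) Q = 0.04052  (c) BW = 5.343e+04 Hz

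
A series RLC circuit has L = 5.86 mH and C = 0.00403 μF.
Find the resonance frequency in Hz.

Step 1 — Resonance condition Im(Z)=0 gives ω₀ = 1/√(LC).
Step 2 — ω₀ = 1/√(0.00586·4.03e-09) = 2.058e+05 rad/s.
Step 3 — f₀ = ω₀/(2π) = 3.275e+04 Hz.

f₀ = 3.275e+04 Hz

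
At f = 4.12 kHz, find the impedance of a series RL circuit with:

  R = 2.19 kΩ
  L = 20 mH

Step 1 — Angular frequency: ω = 2π·f = 2π·4120 = 2.589e+04 rad/s.
Step 2 — Component impedances:
  R: Z = R = 2190 Ω
  L: Z = jωL = j·2.589e+04·0.02 = 0 + j517.7 Ω
Step 3 — Series combination: Z_total = R + L = 2190 + j517.7 Ω = 2250∠13.3° Ω.

Z = 2190 + j517.7 Ω = 2250∠13.3° Ω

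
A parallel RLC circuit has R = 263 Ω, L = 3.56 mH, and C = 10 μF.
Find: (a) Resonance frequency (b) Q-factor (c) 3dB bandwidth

Step 1 — Resonance: ω₀ = 1/√(LC) = 1/√(0.00356·1e-05) = 5300 rad/s.
Step 2 — f₀ = ω₀/(2π) = 843.5 Hz.
Step 3 — Parallel Q: Q = R/(ω₀L) = 263/(5300·0.00356) = 13.94.
Step 4 — Bandwidth: Δω = ω₀/Q = 380.2 rad/s; BW = Δω/(2π) = 60.52 Hz.

(a) f₀ = 843.5 Hz  (b) Q = 13.94  (c) BW = 60.52 Hz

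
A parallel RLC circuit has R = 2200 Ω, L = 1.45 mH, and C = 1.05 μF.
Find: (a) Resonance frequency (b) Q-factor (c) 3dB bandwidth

Step 1 — Resonance: ω₀ = 1/√(LC) = 1/√(0.00145·1.05e-06) = 2.563e+04 rad/s.
Step 2 — f₀ = ω₀/(2π) = 4079 Hz.
Step 3 — Parallel Q: Q = R/(ω₀L) = 2200/(2.563e+04·0.00145) = 59.2.
Step 4 — Bandwidth: Δω = ω₀/Q = 432.9 rad/s; BW = Δω/(2π) = 68.9 Hz.

(a) f₀ = 4079 Hz  (b) Q = 59.2  (c) BW = 68.9 Hz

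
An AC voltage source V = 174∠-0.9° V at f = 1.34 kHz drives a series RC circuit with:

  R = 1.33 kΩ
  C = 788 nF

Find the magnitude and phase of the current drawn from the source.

Step 1 — Angular frequency: ω = 2π·f = 2π·1340 = 8419 rad/s.
Step 2 — Component impedances:
  R: Z = R = 1330 Ω
  C: Z = 1/(jωC) = -j/(ω·C) = 0 - j150.7 Ω
Step 3 — Series combination: Z_total = R + C = 1330 - j150.7 Ω = 1339∠-6.5° Ω.
Step 4 — Source phasor: V = 174∠-0.9° V = 174 - j2.733 V.
Step 5 — Ohm's law: I = V / Z_total = (174 - j2.733) / (1330 - j150.7) = 0.1294 + j0.01261 A.
Step 6 — Convert to polar: |I| = 0.13 A, ∠I = 5.6°.

I = 0.13∠5.6° A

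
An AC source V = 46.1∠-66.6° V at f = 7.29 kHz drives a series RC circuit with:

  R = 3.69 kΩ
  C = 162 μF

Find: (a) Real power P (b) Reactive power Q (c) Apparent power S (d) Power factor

Step 1 — Angular frequency: ω = 2π·f = 2π·7290 = 4.58e+04 rad/s.
Step 2 — Component impedances:
  R: Z = R = 3690 Ω
  C: Z = 1/(jωC) = -j/(ω·C) = 0 - j0.1348 Ω
Step 3 — Series combination: Z_total = R + C = 3690 - j0.1348 Ω = 3690∠-0.0° Ω.
Step 4 — Source phasor: V = 46.1∠-66.6° V = 18.31 - j42.31 V.
Step 5 — Current: I = V / Z = 0.004962 - j0.01147 A = 0.01249∠-66.6° A.
Step 6 — Complex power: S = V·I* = 0.5759 - j2.103e-05 VA.
Step 7 — Real power: P = Re(S) = 0.5759 W.
Step 8 — Reactive power: Q = Im(S) = -2.103e-05 VAR.
Step 9 — Apparent power: |S| = 0.5759 VA.
Step 10 — Power factor: PF = P/|S| = 1 (leading).

(a) P = 0.5759 W  (b) Q = -2.103e-05 VAR  (c) S = 0.5759 VA  (d) PF = 1 (leading)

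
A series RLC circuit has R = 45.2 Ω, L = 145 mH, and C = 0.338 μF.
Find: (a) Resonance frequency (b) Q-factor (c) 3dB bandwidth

Step 1 — Resonance: ω₀ = 1/√(LC) = 1/√(0.145·3.38e-07) = 4517 rad/s.
Step 2 — f₀ = ω₀/(2π) = 718.9 Hz.
Step 3 — Series Q: Q = ω₀L/R = 4517·0.145/45.2 = 14.49.
Step 4 — Bandwidth: Δω = ω₀/Q = 311.7 rad/s; BW = Δω/(2π) = 49.61 Hz.

(a) f₀ = 718.9 Hz  (b) Q = 14.49  (c) BW = 49.61 Hz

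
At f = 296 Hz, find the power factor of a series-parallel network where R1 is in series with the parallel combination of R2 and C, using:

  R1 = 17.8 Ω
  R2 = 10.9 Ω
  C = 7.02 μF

Step 1 — Angular frequency: ω = 2π·f = 2π·296 = 1860 rad/s.
Step 2 — Component impedances:
  R1: Z = R = 17.8 Ω
  R2: Z = R = 10.9 Ω
  C: Z = 1/(jωC) = -j/(ω·C) = 0 - j76.59 Ω
Step 3 — Parallel branch: R2 || C = 1/(1/R2 + 1/C) = 10.68 - j1.52 Ω.
Step 4 — Series with R1: Z_total = R1 + (R2 || C) = 28.48 - j1.52 Ω = 28.52∠-3.1° Ω.
Step 5 — Power factor: PF = cos(φ) = Re(Z)/|Z| = 28.48/28.52 = 0.9986.
Step 6 — Type: Im(Z) = -1.52 ⇒ leading (phase φ = -3.1°).

PF = 0.9986 (leading, φ = -3.1°)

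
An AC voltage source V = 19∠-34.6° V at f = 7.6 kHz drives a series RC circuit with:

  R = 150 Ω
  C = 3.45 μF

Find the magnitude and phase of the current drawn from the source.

Step 1 — Angular frequency: ω = 2π·f = 2π·7600 = 4.775e+04 rad/s.
Step 2 — Component impedances:
  R: Z = R = 150 Ω
  C: Z = 1/(jωC) = -j/(ω·C) = 0 - j6.07 Ω
Step 3 — Series combination: Z_total = R + C = 150 - j6.07 Ω = 150.1∠-2.3° Ω.
Step 4 — Source phasor: V = 19∠-34.6° V = 15.64 - j10.79 V.
Step 5 — Ohm's law: I = V / Z_total = (15.64 - j10.79) / (150 - j6.07) = 0.107 - j0.0676 A.
Step 6 — Convert to polar: |I| = 0.1266 A, ∠I = -32.3°.

I = 0.1266∠-32.3° A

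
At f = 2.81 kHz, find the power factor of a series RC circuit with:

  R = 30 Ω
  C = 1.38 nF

Step 1 — Angular frequency: ω = 2π·f = 2π·2810 = 1.766e+04 rad/s.
Step 2 — Component impedances:
  R: Z = R = 30 Ω
  C: Z = 1/(jωC) = -j/(ω·C) = 0 - j4.104e+04 Ω
Step 3 — Series combination: Z_total = R + C = 30 - j4.104e+04 Ω = 4.104e+04∠-90.0° Ω.
Step 4 — Power factor: PF = cos(φ) = Re(Z)/|Z| = 30/41043 = 0.0007309.
Step 5 — Type: Im(Z) = -4.104e+04 ⇒ leading (phase φ = -90.0°).

PF = 0.0007309 (leading, φ = -90.0°)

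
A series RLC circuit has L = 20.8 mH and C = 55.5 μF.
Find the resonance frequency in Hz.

Step 1 — Resonance condition Im(Z)=0 gives ω₀ = 1/√(LC).
Step 2 — ω₀ = 1/√(0.0208·5.55e-05) = 930.7 rad/s.
Step 3 — f₀ = ω₀/(2π) = 148.1 Hz.

f₀ = 148.1 Hz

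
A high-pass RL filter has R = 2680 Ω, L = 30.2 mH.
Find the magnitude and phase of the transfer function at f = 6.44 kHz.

Step 1 — Angular frequency: ω = 2π·6440 = 4.046e+04 rad/s.
Step 2 — Transfer function: H(jω) = jωL/(R + jωL).
Step 3 — Numerator jωL = j·1222; denominator R + jωL = 2680 + j1222.
Step 4 — H = 0.1721 + j0.3775.
Step 5 — Magnitude: |H| = 0.4149 (-7.6 dB); phase: φ = 65.5°.

|H| = 0.4149 (-7.6 dB), φ = 65.5°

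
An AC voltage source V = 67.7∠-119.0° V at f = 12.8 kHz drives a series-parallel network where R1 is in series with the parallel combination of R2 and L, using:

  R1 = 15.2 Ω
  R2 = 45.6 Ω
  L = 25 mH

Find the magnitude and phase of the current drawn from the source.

Step 1 — Angular frequency: ω = 2π·f = 2π·1.28e+04 = 8.042e+04 rad/s.
Step 2 — Component impedances:
  R1: Z = R = 15.2 Ω
  R2: Z = R = 45.6 Ω
  L: Z = jωL = j·8.042e+04·0.025 = 0 + j2011 Ω
Step 3 — Parallel branch: R2 || L = 1/(1/R2 + 1/L) = 45.58 + j1.034 Ω.
Step 4 — Series with R1: Z_total = R1 + (R2 || L) = 60.78 + j1.034 Ω = 60.79∠1.0° Ω.
Step 5 — Source phasor: V = 67.7∠-119.0° V = -32.82 - j59.21 V.
Step 6 — Ohm's law: I = V / Z_total = (-32.82 - j59.21) / (60.78 + j1.034) = -0.5564 - j0.9648 A.
Step 7 — Convert to polar: |I| = 1.114 A, ∠I = -120.0°.

I = 1.114∠-120.0° A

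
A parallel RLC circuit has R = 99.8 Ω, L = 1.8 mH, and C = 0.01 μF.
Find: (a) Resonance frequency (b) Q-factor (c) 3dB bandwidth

Step 1 — Resonance: ω₀ = 1/√(LC) = 1/√(0.0018·1e-08) = 2.357e+05 rad/s.
Step 2 — f₀ = ω₀/(2π) = 3.751e+04 Hz.
Step 3 — Parallel Q: Q = R/(ω₀L) = 99.8/(2.357e+05·0.0018) = 0.2352.
Step 4 — Bandwidth: Δω = ω₀/Q = 1.002e+06 rad/s; BW = Δω/(2π) = 1.595e+05 Hz.

(a) f₀ = 3.751e+04 Hz  (b) Q = 0.2352  (c) BW = 1.595e+05 Hz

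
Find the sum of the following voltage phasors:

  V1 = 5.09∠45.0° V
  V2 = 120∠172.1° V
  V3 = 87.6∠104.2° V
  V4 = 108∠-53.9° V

Step 1 — Convert each phasor to rectangular form:
  V1 = 5.09·(cos(45.0°) + j·sin(45.0°)) = 3.599 + j3.599 V
  V2 = 120·(cos(172.1°) + j·sin(172.1°)) = -118.9 + j16.49 V
  V3 = 87.6·(cos(104.2°) + j·sin(104.2°)) = -21.49 + j84.92 V
  V4 = 108·(cos(-53.9°) + j·sin(-53.9°)) = 63.63 - j87.26 V
Step 2 — Sum components: V_total = -73.12 + j17.75 V.
Step 3 — Convert to polar: |V_total| = 75.24 V, ∠V_total = 166.4°.

V_total = 75.24∠166.4° V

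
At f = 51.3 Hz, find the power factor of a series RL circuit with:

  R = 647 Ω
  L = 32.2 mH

Step 1 — Angular frequency: ω = 2π·f = 2π·51.3 = 322.3 rad/s.
Step 2 — Component impedances:
  R: Z = R = 647 Ω
  L: Z = jωL = j·322.3·0.0322 = 0 + j10.38 Ω
Step 3 — Series combination: Z_total = R + L = 647 + j10.38 Ω = 647.1∠0.9° Ω.
Step 4 — Power factor: PF = cos(φ) = Re(Z)/|Z| = 647/647.08 = 0.9999.
Step 5 — Type: Im(Z) = 10.38 ⇒ lagging (phase φ = 0.9°).

PF = 0.9999 (lagging, φ = 0.9°)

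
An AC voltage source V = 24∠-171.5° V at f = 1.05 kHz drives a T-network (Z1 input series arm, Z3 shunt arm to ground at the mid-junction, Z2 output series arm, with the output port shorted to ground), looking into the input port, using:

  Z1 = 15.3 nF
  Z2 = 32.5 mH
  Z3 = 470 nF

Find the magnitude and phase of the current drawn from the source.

Step 1 — Angular frequency: ω = 2π·f = 2π·1050 = 6597 rad/s.
Step 2 — Component impedances:
  Z1: Z = 1/(jωC) = -j/(ω·C) = 0 - j9907 Ω
  Z2: Z = jωL = j·6597·0.0325 = 0 + j214.4 Ω
  Z3: Z = 1/(jωC) = -j/(ω·C) = 0 - j322.5 Ω
Step 3 — With the output port shorted to ground, the output series arm Z2 runs from the junction to ground; the shunt arm Z3 also runs from the junction to ground. They appear in parallel: Z3 || Z2 = 0 + j639.7 Ω.
Step 4 — Series with input arm Z1: Z_in = Z1 + (Z3 || Z2) = 0 - j9267 Ω = 9267∠-90.0° Ω.
Step 5 — Source phasor: V = 24∠-171.5° V = -23.74 - j3.547 V.
Step 6 — Ohm's law: I = V / Z_total = (-23.74 - j3.547) / (0 - j9267) = 0.0003828 - j0.002561 A.
Step 7 — Convert to polar: |I| = 0.00259 A, ∠I = -81.5°.

I = 0.00259∠-81.5° A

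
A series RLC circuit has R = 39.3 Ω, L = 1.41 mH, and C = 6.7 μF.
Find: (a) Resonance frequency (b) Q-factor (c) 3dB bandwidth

Step 1 — Resonance: ω₀ = 1/√(LC) = 1/√(0.00141·6.7e-06) = 1.029e+04 rad/s.
Step 2 — f₀ = ω₀/(2π) = 1637 Hz.
Step 3 — Series Q: Q = ω₀L/R = 1.029e+04·0.00141/39.3 = 0.3691.
Step 4 — Bandwidth: Δω = ω₀/Q = 2.787e+04 rad/s; BW = Δω/(2π) = 4436 Hz.

(a) f₀ = 1637 Hz  (b) Q = 0.3691  (c) BW = 4436 Hz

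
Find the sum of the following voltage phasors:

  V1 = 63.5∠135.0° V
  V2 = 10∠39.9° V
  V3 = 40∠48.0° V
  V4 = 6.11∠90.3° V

Step 1 — Convert each phasor to rectangular form:
  V1 = 63.5·(cos(135.0°) + j·sin(135.0°)) = -44.9 + j44.9 V
  V2 = 10·(cos(39.9°) + j·sin(39.9°)) = 7.672 + j6.414 V
  V3 = 40·(cos(48.0°) + j·sin(48.0°)) = 26.77 + j29.73 V
  V4 = 6.11·(cos(90.3°) + j·sin(90.3°)) = -0.03199 + j6.11 V
Step 2 — Sum components: V_total = -10.5 + j87.15 V.
Step 3 — Convert to polar: |V_total| = 87.78 V, ∠V_total = 96.9°.

V_total = 87.78∠96.9° V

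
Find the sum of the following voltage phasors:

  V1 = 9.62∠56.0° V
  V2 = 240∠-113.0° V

Step 1 — Convert each phasor to rectangular form:
  V1 = 9.62·(cos(56.0°) + j·sin(56.0°)) = 5.379 + j7.975 V
  V2 = 240·(cos(-113.0°) + j·sin(-113.0°)) = -93.78 - j220.9 V
Step 2 — Sum components: V_total = -88.4 - j212.9 V.
Step 3 — Convert to polar: |V_total| = 230.6 V, ∠V_total = -112.5°.

V_total = 230.6∠-112.5° V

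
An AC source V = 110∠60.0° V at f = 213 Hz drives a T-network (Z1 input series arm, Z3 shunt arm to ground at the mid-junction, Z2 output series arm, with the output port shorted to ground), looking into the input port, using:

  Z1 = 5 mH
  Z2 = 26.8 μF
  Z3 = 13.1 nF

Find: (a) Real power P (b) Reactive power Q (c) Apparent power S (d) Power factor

Step 1 — Angular frequency: ω = 2π·f = 2π·213 = 1338 rad/s.
Step 2 — Component impedances:
  Z1: Z = jωL = j·1338·0.005 = 0 + j6.692 Ω
  Z2: Z = 1/(jωC) = -j/(ω·C) = 0 - j27.88 Ω
  Z3: Z = 1/(jωC) = -j/(ω·C) = 0 - j5.704e+04 Ω
Step 3 — With the output port shorted to ground, the output series arm Z2 runs from the junction to ground; the shunt arm Z3 also runs from the junction to ground. They appear in parallel: Z3 || Z2 = 0 - j27.87 Ω.
Step 4 — Series with input arm Z1: Z_in = Z1 + (Z3 || Z2) = 0 - j21.18 Ω = 21.18∠-90.0° Ω.
Step 5 — Source phasor: V = 110∠60.0° V = 55 + j95.26 V.
Step 6 — Current: I = V / Z = -4.499 + j2.597 A = 5.195∠150.0° A.
Step 7 — Complex power: S = V·I* = 0 - j571.4 VA.
Step 8 — Real power: P = Re(S) = 0 W.
Step 9 — Reactive power: Q = Im(S) = -571.4 VAR.
Step 10 — Apparent power: |S| = 571.4 VA.
Step 11 — Power factor: PF = P/|S| = 0 (leading).

(a) P = 0 W  (b) Q = -571.4 VAR  (c) S = 571.4 VA  (d) PF = 0 (leading)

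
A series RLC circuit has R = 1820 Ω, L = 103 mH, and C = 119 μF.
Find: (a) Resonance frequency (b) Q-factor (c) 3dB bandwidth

Step 1 — Resonance: ω₀ = 1/√(LC) = 1/√(0.103·0.000119) = 285.6 rad/s.
Step 2 — f₀ = ω₀/(2π) = 45.46 Hz.
Step 3 — Series Q: Q = ω₀L/R = 285.6·0.103/1820 = 0.01616.
Step 4 — Bandwidth: Δω = ω₀/Q = 1.767e+04 rad/s; BW = Δω/(2π) = 2812 Hz.

(a) f₀ = 45.46 Hz  (b) Q = 0.01616  (c) BW = 2812 Hz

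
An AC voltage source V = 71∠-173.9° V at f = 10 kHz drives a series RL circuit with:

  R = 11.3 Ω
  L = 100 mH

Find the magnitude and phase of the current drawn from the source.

Step 1 — Angular frequency: ω = 2π·f = 2π·1e+04 = 6.283e+04 rad/s.
Step 2 — Component impedances:
  R: Z = R = 11.3 Ω
  L: Z = jωL = j·6.283e+04·0.1 = 0 + j6283 Ω
Step 3 — Series combination: Z_total = R + L = 11.3 + j6283 Ω = 6283∠89.9° Ω.
Step 4 — Source phasor: V = 71∠-173.9° V = -70.6 - j7.545 V.
Step 5 — Ohm's law: I = V / Z_total = (-70.6 - j7.545) / (11.3 + j6283) = -0.001221 + j0.01123 A.
Step 6 — Convert to polar: |I| = 0.0113 A, ∠I = 96.2°.

I = 0.0113∠96.2° A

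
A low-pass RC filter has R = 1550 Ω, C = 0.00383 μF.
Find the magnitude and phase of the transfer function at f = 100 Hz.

Step 1 — Angular frequency: ω = 2π·100 = 628.3 rad/s.
Step 2 — Transfer function: H(jω) = 1/(1 + jωRC).
Step 3 — Denominator: 1 + jωRC = 1 + j·628.3·1550·3.83e-09 = 1 + j0.00373.
Step 4 — H = 1 - j0.00373.
Step 5 — Magnitude: |H| = 1 (-0.0 dB); phase: φ = -0.2°.

|H| = 1 (-0.0 dB), φ = -0.2°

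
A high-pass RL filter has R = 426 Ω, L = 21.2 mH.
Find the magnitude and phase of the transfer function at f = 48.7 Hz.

Step 1 — Angular frequency: ω = 2π·48.7 = 306 rad/s.
Step 2 — Transfer function: H(jω) = jωL/(R + jωL).
Step 3 — Numerator jωL = j·6.487; denominator R + jωL = 426 + j6.487.
Step 4 — H = 0.0002318 + j0.01522.
Step 5 — Magnitude: |H| = 0.01523 (-36.3 dB); phase: φ = 89.1°.

|H| = 0.01523 (-36.3 dB), φ = 89.1°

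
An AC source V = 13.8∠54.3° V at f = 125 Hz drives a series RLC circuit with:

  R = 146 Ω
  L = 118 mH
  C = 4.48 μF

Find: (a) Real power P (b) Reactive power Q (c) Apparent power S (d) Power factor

Step 1 — Angular frequency: ω = 2π·f = 2π·125 = 785.4 rad/s.
Step 2 — Component impedances:
  R: Z = R = 146 Ω
  L: Z = jωL = j·785.4·0.118 = 0 + j92.68 Ω
  C: Z = 1/(jωC) = -j/(ω·C) = 0 - j284.2 Ω
Step 3 — Series combination: Z_total = R + L + C = 146 - j191.5 Ω = 240.8∠-52.7° Ω.
Step 4 — Source phasor: V = 13.8∠54.3° V = 8.053 + j11.21 V.
Step 5 — Current: I = V / Z = -0.01674 + j0.0548 A = 0.0573∠107.0° A.
Step 6 — Complex power: S = V·I* = 0.4794 - j0.6289 VA.
Step 7 — Real power: P = Re(S) = 0.4794 W.
Step 8 — Reactive power: Q = Im(S) = -0.6289 VAR.
Step 9 — Apparent power: |S| = 0.7908 VA.
Step 10 — Power factor: PF = P/|S| = 0.6062 (leading).

(a) P = 0.4794 W  (b) Q = -0.6289 VAR  (c) S = 0.7908 VA  (d) PF = 0.6062 (leading)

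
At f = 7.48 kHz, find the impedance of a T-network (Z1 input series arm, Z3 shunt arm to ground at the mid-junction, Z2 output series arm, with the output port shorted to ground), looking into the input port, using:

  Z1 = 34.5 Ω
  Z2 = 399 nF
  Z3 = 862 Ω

Step 1 — Angular frequency: ω = 2π·f = 2π·7480 = 4.7e+04 rad/s.
Step 2 — Component impedances:
  Z1: Z = R = 34.5 Ω
  Z2: Z = 1/(jωC) = -j/(ω·C) = 0 - j53.33 Ω
  Z3: Z = R = 862 Ω
Step 3 — With the output port shorted to ground, the output series arm Z2 runs from the junction to ground; the shunt arm Z3 also runs from the junction to ground. They appear in parallel: Z3 || Z2 = 3.286 - j53.12 Ω.
Step 4 — Series with input arm Z1: Z_in = Z1 + (Z3 || Z2) = 37.79 - j53.12 Ω = 65.19∠-54.6° Ω.

Z = 37.79 - j53.12 Ω = 65.19∠-54.6° Ω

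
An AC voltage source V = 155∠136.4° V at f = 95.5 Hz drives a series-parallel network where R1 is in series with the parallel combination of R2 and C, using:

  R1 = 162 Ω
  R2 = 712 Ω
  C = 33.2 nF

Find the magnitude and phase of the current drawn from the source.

Step 1 — Angular frequency: ω = 2π·f = 2π·95.5 = 600 rad/s.
Step 2 — Component impedances:
  R1: Z = R = 162 Ω
  R2: Z = R = 712 Ω
  C: Z = 1/(jωC) = -j/(ω·C) = 0 - j5.02e+04 Ω
Step 3 — Parallel branch: R2 || C = 1/(1/R2 + 1/C) = 711.9 - j10.1 Ω.
Step 4 — Series with R1: Z_total = R1 + (R2 || C) = 873.9 - j10.1 Ω = 873.9∠-0.7° Ω.
Step 5 — Source phasor: V = 155∠136.4° V = -112.2 + j106.9 V.
Step 6 — Ohm's law: I = V / Z_total = (-112.2 + j106.9) / (873.9 - j10.1) = -0.1298 + j0.1208 A.
Step 7 — Convert to polar: |I| = 0.1774 A, ∠I = 137.1°.

I = 0.1774∠137.1° A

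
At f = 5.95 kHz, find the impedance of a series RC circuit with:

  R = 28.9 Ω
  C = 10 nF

Step 1 — Angular frequency: ω = 2π·f = 2π·5950 = 3.738e+04 rad/s.
Step 2 — Component impedances:
  R: Z = R = 28.9 Ω
  C: Z = 1/(jωC) = -j/(ω·C) = 0 - j2675 Ω
Step 3 — Series combination: Z_total = R + C = 28.9 - j2675 Ω = 2675∠-89.4° Ω.

Z = 28.9 - j2675 Ω = 2675∠-89.4° Ω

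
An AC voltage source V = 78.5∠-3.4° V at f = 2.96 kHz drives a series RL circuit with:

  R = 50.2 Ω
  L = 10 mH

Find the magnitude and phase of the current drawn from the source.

Step 1 — Angular frequency: ω = 2π·f = 2π·2960 = 1.86e+04 rad/s.
Step 2 — Component impedances:
  R: Z = R = 50.2 Ω
  L: Z = jωL = j·1.86e+04·0.01 = 0 + j186 Ω
Step 3 — Series combination: Z_total = R + L = 50.2 + j186 Ω = 192.6∠74.9° Ω.
Step 4 — Source phasor: V = 78.5∠-3.4° V = 78.36 - j4.656 V.
Step 5 — Ohm's law: I = V / Z_total = (78.36 - j4.656) / (50.2 + j186) = 0.08267 - j0.399 A.
Step 6 — Convert to polar: |I| = 0.4075 A, ∠I = -78.3°.

I = 0.4075∠-78.3° A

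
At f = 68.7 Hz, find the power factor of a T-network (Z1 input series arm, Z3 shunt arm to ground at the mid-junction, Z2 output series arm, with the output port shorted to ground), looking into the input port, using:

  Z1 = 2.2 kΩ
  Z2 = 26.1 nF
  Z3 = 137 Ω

Step 1 — Angular frequency: ω = 2π·f = 2π·68.7 = 431.7 rad/s.
Step 2 — Component impedances:
  Z1: Z = R = 2200 Ω
  Z2: Z = 1/(jωC) = -j/(ω·C) = 0 - j8.876e+04 Ω
  Z3: Z = R = 137 Ω
Step 3 — With the output port shorted to ground, the output series arm Z2 runs from the junction to ground; the shunt arm Z3 also runs from the junction to ground. They appear in parallel: Z3 || Z2 = 137 - j0.2115 Ω.
Step 4 — Series with input arm Z1: Z_in = Z1 + (Z3 || Z2) = 2337 - j0.2115 Ω = 2337∠-0.0° Ω.
Step 5 — Power factor: PF = cos(φ) = Re(Z)/|Z| = 2337/2337 = 1.
Step 6 — Type: Im(Z) = -0.2115 ⇒ leading (phase φ = -0.0°).

PF = 1 (leading, φ = -0.0°)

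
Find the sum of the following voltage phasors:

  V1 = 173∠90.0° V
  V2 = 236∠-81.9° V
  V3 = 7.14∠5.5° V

Step 1 — Convert each phasor to rectangular form:
  V1 = 173·(cos(90.0°) + j·sin(90.0°)) = 0 + j173 V
  V2 = 236·(cos(-81.9°) + j·sin(-81.9°)) = 33.25 - j233.6 V
  V3 = 7.14·(cos(5.5°) + j·sin(5.5°)) = 7.107 + j0.6843 V
Step 2 — Sum components: V_total = 40.36 - j59.96 V.
Step 3 — Convert to polar: |V_total| = 72.28 V, ∠V_total = -56.1°.

V_total = 72.28∠-56.1° V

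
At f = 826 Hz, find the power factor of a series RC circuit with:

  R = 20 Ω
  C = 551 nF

Step 1 — Angular frequency: ω = 2π·f = 2π·826 = 5190 rad/s.
Step 2 — Component impedances:
  R: Z = R = 20 Ω
  C: Z = 1/(jωC) = -j/(ω·C) = 0 - j349.7 Ω
Step 3 — Series combination: Z_total = R + C = 20 - j349.7 Ω = 350.3∠-86.7° Ω.
Step 4 — Power factor: PF = cos(φ) = Re(Z)/|Z| = 20/350.27 = 0.0571.
Step 5 — Type: Im(Z) = -349.7 ⇒ leading (phase φ = -86.7°).

PF = 0.0571 (leading, φ = -86.7°)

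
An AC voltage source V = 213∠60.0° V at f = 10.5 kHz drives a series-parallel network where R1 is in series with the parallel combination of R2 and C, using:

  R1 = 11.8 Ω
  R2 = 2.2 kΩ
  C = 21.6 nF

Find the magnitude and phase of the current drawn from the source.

Step 1 — Angular frequency: ω = 2π·f = 2π·1.05e+04 = 6.597e+04 rad/s.
Step 2 — Component impedances:
  R1: Z = R = 11.8 Ω
  R2: Z = R = 2200 Ω
  C: Z = 1/(jωC) = -j/(ω·C) = 0 - j701.7 Ω
Step 3 — Parallel branch: R2 || C = 1/(1/R2 + 1/C) = 203.2 - j636.9 Ω.
Step 4 — Series with R1: Z_total = R1 + (R2 || C) = 215 - j636.9 Ω = 672.2∠-71.4° Ω.
Step 5 — Source phasor: V = 213∠60.0° V = 106.5 + j184.5 V.
Step 6 — Ohm's law: I = V / Z_total = (106.5 + j184.5) / (215 - j636.9) = -0.2093 + j0.2379 A.
Step 7 — Convert to polar: |I| = 0.3169 A, ∠I = 131.4°.

I = 0.3169∠131.4° A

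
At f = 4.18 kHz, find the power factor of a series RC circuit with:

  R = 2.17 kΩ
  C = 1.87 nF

Step 1 — Angular frequency: ω = 2π·f = 2π·4180 = 2.626e+04 rad/s.
Step 2 — Component impedances:
  R: Z = R = 2170 Ω
  C: Z = 1/(jωC) = -j/(ω·C) = 0 - j2.036e+04 Ω
Step 3 — Series combination: Z_total = R + C = 2170 - j2.036e+04 Ω = 2.048e+04∠-83.9° Ω.
Step 4 — Power factor: PF = cos(φ) = Re(Z)/|Z| = 2170/2.048e+04 = 0.106.
Step 5 — Type: Im(Z) = -2.036e+04 ⇒ leading (phase φ = -83.9°).

PF = 0.106 (leading, φ = -83.9°)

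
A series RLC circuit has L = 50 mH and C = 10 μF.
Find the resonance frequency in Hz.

Step 1 — Resonance condition Im(Z)=0 gives ω₀ = 1/√(LC).
Step 2 — ω₀ = 1/√(0.05·1e-05) = 1414 rad/s.
Step 3 — f₀ = ω₀/(2π) = 225.1 Hz.

f₀ = 225.1 Hz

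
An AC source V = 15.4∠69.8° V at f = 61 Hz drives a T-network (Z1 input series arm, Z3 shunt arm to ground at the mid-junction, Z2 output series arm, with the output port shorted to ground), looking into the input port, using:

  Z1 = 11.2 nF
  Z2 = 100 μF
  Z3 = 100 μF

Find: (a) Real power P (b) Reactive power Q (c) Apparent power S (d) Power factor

Step 1 — Angular frequency: ω = 2π·f = 2π·61 = 383.3 rad/s.
Step 2 — Component impedances:
  Z1: Z = 1/(jωC) = -j/(ω·C) = 0 - j2.33e+05 Ω
  Z2: Z = 1/(jωC) = -j/(ω·C) = 0 - j26.09 Ω
  Z3: Z = 1/(jωC) = -j/(ω·C) = 0 - j26.09 Ω
Step 3 — With the output port shorted to ground, the output series arm Z2 runs from the junction to ground; the shunt arm Z3 also runs from the junction to ground. They appear in parallel: Z3 || Z2 = 0 - j13.05 Ω.
Step 4 — Series with input arm Z1: Z_in = Z1 + (Z3 || Z2) = 0 - j2.33e+05 Ω = 2.33e+05∠-90.0° Ω.
Step 5 — Source phasor: V = 15.4∠69.8° V = 5.318 + j14.45 V.
Step 6 — Current: I = V / Z = -6.204e-05 + j2.283e-05 A = 6.61e-05∠159.8° A.
Step 7 — Complex power: S = V·I* = 0 - j0.001018 VA.
Step 8 — Real power: P = Re(S) = 0 W.
Step 9 — Reactive power: Q = Im(S) = -0.001018 VAR.
Step 10 — Apparent power: |S| = 0.001018 VA.
Step 11 — Power factor: PF = P/|S| = 0 (leading).

(a) P = 0 W  (b) Q = -0.001018 VAR  (c) S = 0.001018 VA  (d) PF = 0 (leading)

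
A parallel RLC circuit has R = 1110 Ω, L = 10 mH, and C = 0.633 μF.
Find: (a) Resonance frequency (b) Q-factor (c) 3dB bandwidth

Step 1 — Resonance: ω₀ = 1/√(LC) = 1/√(0.01·6.33e-07) = 1.257e+04 rad/s.
Step 2 — f₀ = ω₀/(2π) = 2000 Hz.
Step 3 — Parallel Q: Q = R/(ω₀L) = 1110/(1.257e+04·0.01) = 8.831.
Step 4 — Bandwidth: Δω = ω₀/Q = 1423 rad/s; BW = Δω/(2π) = 226.5 Hz.

(a) f₀ = 2000 Hz  (b) Q = 8.831  (c) BW = 226.5 Hz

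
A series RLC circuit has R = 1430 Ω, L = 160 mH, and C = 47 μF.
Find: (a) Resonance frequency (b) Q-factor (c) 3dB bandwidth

Step 1 — Resonance: ω₀ = 1/√(LC) = 1/√(0.16·4.7e-05) = 364.7 rad/s.
Step 2 — f₀ = ω₀/(2π) = 58.04 Hz.
Step 3 — Series Q: Q = ω₀L/R = 364.7·0.16/1430 = 0.0408.
Step 4 — Bandwidth: Δω = ω₀/Q = 8938 rad/s; BW = Δω/(2π) = 1422 Hz.

(a) f₀ = 58.04 Hz  (b) Q = 0.0408  (c) BW = 1422 Hz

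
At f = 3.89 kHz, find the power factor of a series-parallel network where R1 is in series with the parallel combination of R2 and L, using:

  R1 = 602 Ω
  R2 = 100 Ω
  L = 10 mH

Step 1 — Angular frequency: ω = 2π·f = 2π·3890 = 2.444e+04 rad/s.
Step 2 — Component impedances:
  R1: Z = R = 602 Ω
  R2: Z = R = 100 Ω
  L: Z = jωL = j·2.444e+04·0.01 = 0 + j244.4 Ω
Step 3 — Parallel branch: R2 || L = 1/(1/R2 + 1/L) = 85.66 + j35.05 Ω.
Step 4 — Series with R1: Z_total = R1 + (R2 || L) = 687.7 + j35.05 Ω = 688.6∠2.9° Ω.
Step 5 — Power factor: PF = cos(φ) = Re(Z)/|Z| = 687.7/688.6 = 0.9987.
Step 6 — Type: Im(Z) = 35.05 ⇒ lagging (phase φ = 2.9°).

PF = 0.9987 (lagging, φ = 2.9°)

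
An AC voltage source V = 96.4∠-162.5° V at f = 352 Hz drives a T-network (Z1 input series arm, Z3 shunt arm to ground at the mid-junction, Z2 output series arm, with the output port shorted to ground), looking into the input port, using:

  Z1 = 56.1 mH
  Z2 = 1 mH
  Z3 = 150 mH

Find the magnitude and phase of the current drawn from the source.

Step 1 — Angular frequency: ω = 2π·f = 2π·352 = 2212 rad/s.
Step 2 — Component impedances:
  Z1: Z = jωL = j·2212·0.0561 = 0 + j124.1 Ω
  Z2: Z = jωL = j·2212·0.001 = 0 + j2.212 Ω
  Z3: Z = jωL = j·2212·0.15 = 0 + j331.8 Ω
Step 3 — With the output port shorted to ground, the output series arm Z2 runs from the junction to ground; the shunt arm Z3 also runs from the junction to ground. They appear in parallel: Z3 || Z2 = 0 + j2.197 Ω.
Step 4 — Series with input arm Z1: Z_in = Z1 + (Z3 || Z2) = 0 + j126.3 Ω = 126.3∠90.0° Ω.
Step 5 — Source phasor: V = 96.4∠-162.5° V = -91.94 - j28.99 V.
Step 6 — Ohm's law: I = V / Z_total = (-91.94 - j28.99) / (0 + j126.3) = -0.2296 + j0.7281 A.
Step 7 — Convert to polar: |I| = 0.7634 A, ∠I = 107.5°.

I = 0.7634∠107.5° A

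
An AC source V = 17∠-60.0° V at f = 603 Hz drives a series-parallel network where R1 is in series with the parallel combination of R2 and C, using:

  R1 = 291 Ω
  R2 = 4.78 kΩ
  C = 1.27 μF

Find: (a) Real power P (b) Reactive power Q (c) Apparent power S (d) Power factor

Step 1 — Angular frequency: ω = 2π·f = 2π·603 = 3789 rad/s.
Step 2 — Component impedances:
  R1: Z = R = 291 Ω
  R2: Z = R = 4780 Ω
  C: Z = 1/(jωC) = -j/(ω·C) = 0 - j207.8 Ω
Step 3 — Parallel branch: R2 || C = 1/(1/R2 + 1/C) = 9.019 - j207.4 Ω.
Step 4 — Series with R1: Z_total = R1 + (R2 || C) = 300 - j207.4 Ω = 364.7∠-34.7° Ω.
Step 5 — Source phasor: V = 17∠-60.0° V = 8.5 - j14.72 V.
Step 6 — Current: I = V / Z = 0.04212 - j0.01995 A = 0.04661∠-25.3° A.
Step 7 — Complex power: S = V·I* = 0.6517 - j0.4506 VA.
Step 8 — Real power: P = Re(S) = 0.6517 W.
Step 9 — Reactive power: Q = Im(S) = -0.4506 VAR.
Step 10 — Apparent power: |S| = 0.7923 VA.
Step 11 — Power factor: PF = P/|S| = 0.8225 (leading).

(a) P = 0.6517 W  (b) Q = -0.4506 VAR  (c) S = 0.7923 VA  (d) PF = 0.8225 (leading)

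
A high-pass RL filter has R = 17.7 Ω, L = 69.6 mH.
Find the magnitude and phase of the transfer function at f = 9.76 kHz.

Step 1 — Angular frequency: ω = 2π·9760 = 6.132e+04 rad/s.
Step 2 — Transfer function: H(jω) = jωL/(R + jωL).
Step 3 — Numerator jωL = j·4268; denominator R + jωL = 17.7 + j4268.
Step 4 — H = 1 + j0.004147.
Step 5 — Magnitude: |H| = 1 (-0.0 dB); phase: φ = 0.2°.

|H| = 1 (-0.0 dB), φ = 0.2°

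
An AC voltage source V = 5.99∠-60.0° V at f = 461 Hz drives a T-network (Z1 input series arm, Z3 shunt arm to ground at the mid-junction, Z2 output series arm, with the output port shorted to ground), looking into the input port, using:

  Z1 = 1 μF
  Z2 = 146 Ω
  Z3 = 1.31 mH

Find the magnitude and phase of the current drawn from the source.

Step 1 — Angular frequency: ω = 2π·f = 2π·461 = 2897 rad/s.
Step 2 — Component impedances:
  Z1: Z = 1/(jωC) = -j/(ω·C) = 0 - j345.2 Ω
  Z2: Z = R = 146 Ω
  Z3: Z = jωL = j·2897·0.00131 = 0 + j3.794 Ω
Step 3 — With the output port shorted to ground, the output series arm Z2 runs from the junction to ground; the shunt arm Z3 also runs from the junction to ground. They appear in parallel: Z3 || Z2 = 0.09855 + j3.792 Ω.
Step 4 — Series with input arm Z1: Z_in = Z1 + (Z3 || Z2) = 0.09855 - j341.4 Ω = 341.4∠-90.0° Ω.
Step 5 — Source phasor: V = 5.99∠-60.0° V = 2.995 - j5.187 V.
Step 6 — Ohm's law: I = V / Z_total = (2.995 - j5.187) / (0.09855 - j341.4) = 0.0152 + j0.008767 A.
Step 7 — Convert to polar: |I| = 0.01754 A, ∠I = 30.0°.

I = 0.01754∠30.0° A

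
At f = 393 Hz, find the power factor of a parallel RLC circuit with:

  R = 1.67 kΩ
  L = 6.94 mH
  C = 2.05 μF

Step 1 — Angular frequency: ω = 2π·f = 2π·393 = 2469 rad/s.
Step 2 — Component impedances:
  R: Z = R = 1670 Ω
  L: Z = jωL = j·2469·0.00694 = 0 + j17.14 Ω
  C: Z = 1/(jωC) = -j/(ω·C) = 0 - j197.5 Ω
Step 3 — Parallel combination: 1/Z_total = 1/R + 1/L + 1/C; Z_total = 0.2108 + j18.76 Ω = 18.76∠89.4° Ω.
Step 4 — Power factor: PF = cos(φ) = Re(Z)/|Z| = 0.2108/18.76 = 0.01124.
Step 5 — Type: Im(Z) = 18.76 ⇒ lagging (phase φ = 89.4°).

PF = 0.01124 (lagging, φ = 89.4°)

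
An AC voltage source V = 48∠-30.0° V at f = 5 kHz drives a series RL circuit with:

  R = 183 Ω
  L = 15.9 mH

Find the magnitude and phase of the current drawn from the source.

Step 1 — Angular frequency: ω = 2π·f = 2π·5000 = 3.142e+04 rad/s.
Step 2 — Component impedances:
  R: Z = R = 183 Ω
  L: Z = jωL = j·3.142e+04·0.0159 = 0 + j499.5 Ω
Step 3 — Series combination: Z_total = R + L = 183 + j499.5 Ω = 532∠69.9° Ω.
Step 4 — Source phasor: V = 48∠-30.0° V = 41.57 - j24 V.
Step 5 — Ohm's law: I = V / Z_total = (41.57 - j24) / (183 + j499.5) = -0.01548 - j0.08889 A.
Step 6 — Convert to polar: |I| = 0.09023 A, ∠I = -99.9°.

I = 0.09023∠-99.9° A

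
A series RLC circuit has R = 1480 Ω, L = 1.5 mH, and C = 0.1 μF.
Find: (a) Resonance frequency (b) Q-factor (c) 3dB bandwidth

Step 1 — Resonance: ω₀ = 1/√(LC) = 1/√(0.0015·1e-07) = 8.165e+04 rad/s.
Step 2 — f₀ = ω₀/(2π) = 1.299e+04 Hz.
Step 3 — Series Q: Q = ω₀L/R = 8.165e+04·0.0015/1480 = 0.08275.
Step 4 — Bandwidth: Δω = ω₀/Q = 9.867e+05 rad/s; BW = Δω/(2π) = 1.57e+05 Hz.

(a) f₀ = 1.299e+04 Hz  (b) Q = 0.08275  (c) BW = 1.57e+05 Hz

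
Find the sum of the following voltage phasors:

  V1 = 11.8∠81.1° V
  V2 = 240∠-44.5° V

Step 1 — Convert each phasor to rectangular form:
  V1 = 11.8·(cos(81.1°) + j·sin(81.1°)) = 1.826 + j11.66 V
  V2 = 240·(cos(-44.5°) + j·sin(-44.5°)) = 171.2 - j168.2 V
Step 2 — Sum components: V_total = 173 - j156.6 V.
Step 3 — Convert to polar: |V_total| = 233.3 V, ∠V_total = -42.1°.

V_total = 233.3∠-42.1° V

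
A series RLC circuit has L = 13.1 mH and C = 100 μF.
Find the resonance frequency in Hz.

Step 1 — Resonance condition Im(Z)=0 gives ω₀ = 1/√(LC).
Step 2 — ω₀ = 1/√(0.0131·0.0001) = 873.7 rad/s.
Step 3 — f₀ = ω₀/(2π) = 139.1 Hz.

f₀ = 139.1 Hz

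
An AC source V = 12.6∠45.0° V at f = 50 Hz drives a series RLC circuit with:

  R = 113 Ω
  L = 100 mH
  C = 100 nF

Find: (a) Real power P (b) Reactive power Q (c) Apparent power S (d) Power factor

Step 1 — Angular frequency: ω = 2π·f = 2π·50 = 314.2 rad/s.
Step 2 — Component impedances:
  R: Z = R = 113 Ω
  L: Z = jωL = j·314.2·0.1 = 0 + j31.42 Ω
  C: Z = 1/(jωC) = -j/(ω·C) = 0 - j3.183e+04 Ω
Step 3 — Series combination: Z_total = R + L + C = 113 - j3.18e+04 Ω = 3.18e+04∠-89.8° Ω.
Step 4 — Source phasor: V = 12.6∠45.0° V = 8.91 + j8.91 V.
Step 5 — Current: I = V / Z = -0.0002792 + j0.0002812 A = 0.0003962∠134.8° A.
Step 6 — Complex power: S = V·I* = 1.774e-05 - j0.004992 VA.
Step 7 — Real power: P = Re(S) = 1.774e-05 W.
Step 8 — Reactive power: Q = Im(S) = -0.004992 VAR.
Step 9 — Apparent power: |S| = 0.004992 VA.
Step 10 — Power factor: PF = P/|S| = 0.003553 (leading).

(a) P = 1.774e-05 W  (b) Q = -0.004992 VAR  (c) S = 0.004992 VA  (d) PF = 0.003553 (leading)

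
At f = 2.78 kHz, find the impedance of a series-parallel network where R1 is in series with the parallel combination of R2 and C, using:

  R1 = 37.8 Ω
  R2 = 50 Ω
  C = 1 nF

Step 1 — Angular frequency: ω = 2π·f = 2π·2780 = 1.747e+04 rad/s.
Step 2 — Component impedances:
  R1: Z = R = 37.8 Ω
  R2: Z = R = 50 Ω
  C: Z = 1/(jωC) = -j/(ω·C) = 0 - j5.725e+04 Ω
Step 3 — Parallel branch: R2 || C = 1/(1/R2 + 1/C) = 50 - j0.04367 Ω.
Step 4 — Series with R1: Z_total = R1 + (R2 || C) = 87.8 - j0.04367 Ω = 87.8∠-0.0° Ω.

Z = 87.8 - j0.04367 Ω = 87.8∠-0.0° Ω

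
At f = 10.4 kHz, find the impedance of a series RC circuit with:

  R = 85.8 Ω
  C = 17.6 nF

Step 1 — Angular frequency: ω = 2π·f = 2π·1.04e+04 = 6.535e+04 rad/s.
Step 2 — Component impedances:
  R: Z = R = 85.8 Ω
  C: Z = 1/(jωC) = -j/(ω·C) = 0 - j869.5 Ω
Step 3 — Series combination: Z_total = R + C = 85.8 - j869.5 Ω = 873.7∠-84.4° Ω.

Z = 85.8 - j869.5 Ω = 873.7∠-84.4° Ω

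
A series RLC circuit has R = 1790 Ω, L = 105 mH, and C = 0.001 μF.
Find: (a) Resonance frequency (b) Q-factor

Step 1 — Resonance condition Im(Z)=0 gives ω₀ = 1/√(LC).
Step 2 — ω₀ = 1/√(0.105·1e-09) = 9.759e+04 rad/s.
Step 3 — f₀ = ω₀/(2π) = 1.553e+04 Hz.
Step 4 — Series Q: Q = ω₀L/R = 9.759e+04·0.105/1790 = 5.725.

(a) f₀ = 1.553e+04 Hz  (b) Q = 5.725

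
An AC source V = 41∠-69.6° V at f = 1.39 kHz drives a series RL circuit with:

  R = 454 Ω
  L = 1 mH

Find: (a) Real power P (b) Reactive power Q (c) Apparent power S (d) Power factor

Step 1 — Angular frequency: ω = 2π·f = 2π·1390 = 8734 rad/s.
Step 2 — Component impedances:
  R: Z = R = 454 Ω
  L: Z = jωL = j·8734·0.001 = 0 + j8.734 Ω
Step 3 — Series combination: Z_total = R + L = 454 + j8.734 Ω = 454.1∠1.1° Ω.
Step 4 — Source phasor: V = 41∠-69.6° V = 14.29 - j38.43 V.
Step 5 — Current: I = V / Z = 0.02984 - j0.08522 A = 0.09029∠-70.7° A.
Step 6 — Complex power: S = V·I* = 3.701 + j0.0712 VA.
Step 7 — Real power: P = Re(S) = 3.701 W.
Step 8 — Reactive power: Q = Im(S) = 0.0712 VAR.
Step 9 — Apparent power: |S| = 3.702 VA.
Step 10 — Power factor: PF = P/|S| = 0.9998 (lagging).

(a) P = 3.701 W  (b) Q = 0.0712 VAR  (c) S = 3.702 VA  (d) PF = 0.9998 (lagging)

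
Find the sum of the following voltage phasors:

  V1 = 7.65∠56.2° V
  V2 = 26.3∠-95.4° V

Step 1 — Convert each phasor to rectangular form:
  V1 = 7.65·(cos(56.2°) + j·sin(56.2°)) = 4.256 + j6.357 V
  V2 = 26.3·(cos(-95.4°) + j·sin(-95.4°)) = -2.475 - j26.18 V
Step 2 — Sum components: V_total = 1.781 - j19.83 V.
Step 3 — Convert to polar: |V_total| = 19.91 V, ∠V_total = -84.9°.

V_total = 19.91∠-84.9° V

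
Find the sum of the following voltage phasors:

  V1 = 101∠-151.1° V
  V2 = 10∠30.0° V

Step 1 — Convert each phasor to rectangular form:
  V1 = 101·(cos(-151.1°) + j·sin(-151.1°)) = -88.42 - j48.81 V
  V2 = 10·(cos(30.0°) + j·sin(30.0°)) = 8.66 + j5 V
Step 2 — Sum components: V_total = -79.76 - j43.81 V.
Step 3 — Convert to polar: |V_total| = 91 V, ∠V_total = -151.2°.

V_total = 91∠-151.2° V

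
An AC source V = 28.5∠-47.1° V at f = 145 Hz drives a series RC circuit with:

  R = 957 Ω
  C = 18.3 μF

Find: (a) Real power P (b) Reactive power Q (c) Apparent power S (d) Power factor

Step 1 — Angular frequency: ω = 2π·f = 2π·145 = 911.1 rad/s.
Step 2 — Component impedances:
  R: Z = R = 957 Ω
  C: Z = 1/(jωC) = -j/(ω·C) = 0 - j59.98 Ω
Step 3 — Series combination: Z_total = R + C = 957 - j59.98 Ω = 958.9∠-3.6° Ω.
Step 4 — Source phasor: V = 28.5∠-47.1° V = 19.4 - j20.88 V.
Step 5 — Current: I = V / Z = 0.02155 - j0.02046 A = 0.02972∠-43.5° A.
Step 6 — Complex power: S = V·I* = 0.8454 - j0.05299 VA.
Step 7 — Real power: P = Re(S) = 0.8454 W.
Step 8 — Reactive power: Q = Im(S) = -0.05299 VAR.
Step 9 — Apparent power: |S| = 0.8471 VA.
Step 10 — Power factor: PF = P/|S| = 0.998 (leading).

(a) P = 0.8454 W  (b) Q = -0.05299 VAR  (c) S = 0.8471 VA  (d) PF = 0.998 (leading)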